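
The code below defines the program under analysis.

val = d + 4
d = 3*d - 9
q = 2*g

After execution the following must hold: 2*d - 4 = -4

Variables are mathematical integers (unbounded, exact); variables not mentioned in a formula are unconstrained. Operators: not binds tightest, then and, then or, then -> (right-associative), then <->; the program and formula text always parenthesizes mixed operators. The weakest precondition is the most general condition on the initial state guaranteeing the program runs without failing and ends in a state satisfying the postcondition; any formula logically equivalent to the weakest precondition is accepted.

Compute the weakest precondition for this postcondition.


Working backward. After the program, the postcondition 2*d - 4 = -4 must hold; in canonical form it is 2*d = 0.
Before q := 2*g: 2*d = 0
Before d := 3*d - 9: 6*d = 18
Before val := d + 4: 6*d = 18
Answer: WP = 6*d = 18


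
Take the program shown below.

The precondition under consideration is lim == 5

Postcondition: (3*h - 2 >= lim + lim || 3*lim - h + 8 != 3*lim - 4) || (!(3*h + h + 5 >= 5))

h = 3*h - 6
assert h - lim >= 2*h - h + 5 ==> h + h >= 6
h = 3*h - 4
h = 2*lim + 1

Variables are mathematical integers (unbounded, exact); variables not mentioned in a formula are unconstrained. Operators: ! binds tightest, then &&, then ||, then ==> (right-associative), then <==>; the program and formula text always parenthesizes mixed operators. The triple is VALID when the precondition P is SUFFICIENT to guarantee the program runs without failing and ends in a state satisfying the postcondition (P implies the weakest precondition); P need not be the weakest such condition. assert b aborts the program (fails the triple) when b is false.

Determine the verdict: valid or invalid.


Working backward. After the program, the postcondition (3*h - 2 >= lim + lim || 3*lim - h + 8 != 3*lim - 4) || (!(3*h + h + 5 >= 5)) must hold; in canonical form it is 3*h >= 2*lim + 2 || h != 12 || (!(4*h >= 0)).
Before h := 2*lim + 1: 4*lim >= -1 || 2*lim != 11 || (!(8*lim >= -4))
Before h := 3*h - 4: 4*lim >= -1 || 2*lim != 11 || (!(8*lim >= -4))
Before assert h - lim >= 2*h - h + 5 ==> h + h >= 6: (lim <= -5 ==> 2*h >= 6) && (4*lim >= -1 || 2*lim != 11 || (!(8*lim >= -4)))
Before h := 3*h - 6: (lim <= -5 ==> 6*h >= 18) && (4*lim >= -1 || 2*lim != 11 || (!(8*lim >= -4)))
The weakest precondition is (lim <= -5 ==> 6*h >= 18) && (4*lim >= -1 || 2*lim != 11 || (!(8*lim >= -4))).
Check whether lim == 5 implies it.
Every state satisfying the precondition satisfies the weakest precondition: the implication holds.
Answer: valid


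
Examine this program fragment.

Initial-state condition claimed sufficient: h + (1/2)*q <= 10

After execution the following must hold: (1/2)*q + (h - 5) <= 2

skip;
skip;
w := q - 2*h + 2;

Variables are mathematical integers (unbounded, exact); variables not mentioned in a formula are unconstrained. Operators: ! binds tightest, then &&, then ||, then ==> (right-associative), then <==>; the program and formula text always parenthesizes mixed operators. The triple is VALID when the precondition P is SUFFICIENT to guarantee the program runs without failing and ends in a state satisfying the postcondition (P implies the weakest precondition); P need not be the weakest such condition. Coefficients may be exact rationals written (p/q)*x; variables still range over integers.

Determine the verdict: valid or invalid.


Working backward. After the program, the postcondition (1/2)*q + (h - 5) <= 2 must hold; in canonical form it is h + (1/2)*q <= 7.
Before w := q - 2*h + 2: h + (1/2)*q <= 7
Before skip: h + (1/2)*q <= 7
Before skip: h + (1/2)*q <= 7
The weakest precondition is h + (1/2)*q <= 7.
Check whether h + (1/2)*q <= 10 implies it.
Countermodel: at the initial state h = 0, q = 15, the precondition holds but the weakest precondition fails.
Answer: invalid


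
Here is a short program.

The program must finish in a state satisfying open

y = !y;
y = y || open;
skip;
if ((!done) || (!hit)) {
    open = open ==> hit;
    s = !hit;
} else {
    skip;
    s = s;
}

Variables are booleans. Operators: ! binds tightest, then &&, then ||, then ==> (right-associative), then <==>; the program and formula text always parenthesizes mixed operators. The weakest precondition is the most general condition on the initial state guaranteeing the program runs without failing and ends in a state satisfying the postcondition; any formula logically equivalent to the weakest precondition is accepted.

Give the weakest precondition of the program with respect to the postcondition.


Working backward. After the program, open must hold.
Then branch requires open ==> hit; else branch requires open.
Before the if: (((!done) || (!hit)) ==> (open ==> hit)) && ((!((!done) || (!hit))) ==> open)
Before skip: (((!done) || (!hit)) ==> (open ==> hit)) && ((!((!done) || (!hit))) ==> open)
Before y := y || open: (((!done) || (!hit)) ==> (open ==> hit)) && ((!((!done) || (!hit))) ==> open)
Before y := !y: (((!done) || (!hit)) ==> (open ==> hit)) && ((!((!done) || (!hit))) ==> open)
Answer: WP = (((!done) || (!hit)) ==> (open ==> hit)) && ((!((!done) || (!hit))) ==> open)


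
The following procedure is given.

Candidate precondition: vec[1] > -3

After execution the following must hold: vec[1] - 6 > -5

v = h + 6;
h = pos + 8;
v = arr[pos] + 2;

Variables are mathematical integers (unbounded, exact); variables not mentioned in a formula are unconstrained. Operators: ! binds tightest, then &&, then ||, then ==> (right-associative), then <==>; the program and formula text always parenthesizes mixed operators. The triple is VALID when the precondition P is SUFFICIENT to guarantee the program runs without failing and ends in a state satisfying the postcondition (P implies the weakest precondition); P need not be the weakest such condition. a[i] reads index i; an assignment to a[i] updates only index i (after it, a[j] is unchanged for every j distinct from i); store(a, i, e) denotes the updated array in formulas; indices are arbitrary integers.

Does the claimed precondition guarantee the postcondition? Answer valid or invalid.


Working backward. After the program, the postcondition vec[1] - 6 > -5 must hold; in canonical form it is vec[1] > 1.
Before v := arr[pos] + 2: vec[1] > 1
Before h := pos + 8: vec[1] > 1
Before v := h + 6: vec[1] > 1
The weakest precondition is vec[1] > 1.
Check whether vec[1] > -3 implies it.
Countermodel: at the initial state vec = {[1] = 0, elsewhere 0}, the precondition holds but the weakest precondition fails.
Answer: invalid


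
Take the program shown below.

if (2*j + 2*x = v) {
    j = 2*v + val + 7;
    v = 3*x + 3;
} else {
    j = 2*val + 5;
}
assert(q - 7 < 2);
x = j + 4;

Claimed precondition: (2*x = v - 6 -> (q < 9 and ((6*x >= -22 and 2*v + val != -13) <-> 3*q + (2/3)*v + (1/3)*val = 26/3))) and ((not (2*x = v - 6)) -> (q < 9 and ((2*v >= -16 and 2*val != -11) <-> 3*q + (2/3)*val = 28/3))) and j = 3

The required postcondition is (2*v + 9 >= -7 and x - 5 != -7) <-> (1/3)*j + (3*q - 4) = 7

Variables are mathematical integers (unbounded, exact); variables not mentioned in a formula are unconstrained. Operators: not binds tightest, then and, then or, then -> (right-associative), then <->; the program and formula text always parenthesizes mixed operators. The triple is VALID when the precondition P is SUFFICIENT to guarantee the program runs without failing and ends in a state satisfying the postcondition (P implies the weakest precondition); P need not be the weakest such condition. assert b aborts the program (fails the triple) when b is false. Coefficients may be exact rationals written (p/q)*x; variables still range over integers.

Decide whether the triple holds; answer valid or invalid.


Working backward. After the program, the postcondition (2*v + 9 >= -7 and x - 5 != -7) <-> (1/3)*j + (3*q - 4) = 7 must hold; in canonical form it is (2*v >= -16 and x != -2) <-> (1/3)*j + 3*q = 11.
Before x := j + 4: (2*v >= -16 and j != -6) <-> (1/3)*j + 3*q = 11
Before assert q - 7 < 2: q < 9 and ((2*v >= -16 and j != -6) <-> (1/3)*j + 3*q = 11)
Then branch requires q < 9 and ((6*x >= -22 and 2*v + val != -13) <-> 3*q + (2/3)*v + (1/3)*val = 26/3); else branch requires q < 9 and ((2*v >= -16 and 2*val != -11) <-> 3*q + (2/3)*val = 28/3).
Before the if: (2*j + 2*x = v -> (q < 9 and ((6*x >= -22 and 2*v + val != -13) <-> 3*q + (2/3)*v + (1/3)*val = 26/3))) and ((not (2*j + 2*x = v)) -> (q < 9 and ((2*v >= -16 and 2*val != -11) <-> 3*q + (2/3)*val = 28/3)))
The weakest precondition is (2*j + 2*x = v -> (q < 9 and ((6*x >= -22 and 2*v + val != -13) <-> 3*q + (2/3)*v + (1/3)*val = 26/3))) and ((not (2*j + 2*x = v)) -> (q < 9 and ((2*v >= -16 and 2*val != -11) <-> 3*q + (2/3)*val = 28/3))).
Check whether (2*x = v - 6 -> (q < 9 and ((6*x >= -22 and 2*v + val != -13) <-> 3*q + (2/3)*v + (1/3)*val = 26/3))) and ((not (2*x = v - 6)) -> (q < 9 and ((2*v >= -16 and 2*val != -11) <-> 3*q + (2/3)*val = 28/3))) and j = 3 implies it.
Every state satisfying the precondition satisfies the weakest precondition: the implication holds.
Answer: valid


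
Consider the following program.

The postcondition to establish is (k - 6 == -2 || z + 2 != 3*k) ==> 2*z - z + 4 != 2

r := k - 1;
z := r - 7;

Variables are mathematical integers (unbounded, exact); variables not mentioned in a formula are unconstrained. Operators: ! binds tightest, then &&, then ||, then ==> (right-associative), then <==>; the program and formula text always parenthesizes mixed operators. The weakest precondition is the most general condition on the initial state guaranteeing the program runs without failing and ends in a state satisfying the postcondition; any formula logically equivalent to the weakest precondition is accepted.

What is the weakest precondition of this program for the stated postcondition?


Working backward. After the program, the postcondition (k - 6 == -2 || z + 2 != 3*k) ==> 2*z - z + 4 != 2 must hold; in canonical form it is (k == 4 || z != 3*k - 2) ==> z != -2.
Before z := r - 7: (k == 4 || r != 3*k + 5) ==> r != 5
Before r := k - 1: (k == 4 || 2*k != -6) ==> k != 6
Answer: WP = (k == 4 || 2*k != -6) ==> k != 6


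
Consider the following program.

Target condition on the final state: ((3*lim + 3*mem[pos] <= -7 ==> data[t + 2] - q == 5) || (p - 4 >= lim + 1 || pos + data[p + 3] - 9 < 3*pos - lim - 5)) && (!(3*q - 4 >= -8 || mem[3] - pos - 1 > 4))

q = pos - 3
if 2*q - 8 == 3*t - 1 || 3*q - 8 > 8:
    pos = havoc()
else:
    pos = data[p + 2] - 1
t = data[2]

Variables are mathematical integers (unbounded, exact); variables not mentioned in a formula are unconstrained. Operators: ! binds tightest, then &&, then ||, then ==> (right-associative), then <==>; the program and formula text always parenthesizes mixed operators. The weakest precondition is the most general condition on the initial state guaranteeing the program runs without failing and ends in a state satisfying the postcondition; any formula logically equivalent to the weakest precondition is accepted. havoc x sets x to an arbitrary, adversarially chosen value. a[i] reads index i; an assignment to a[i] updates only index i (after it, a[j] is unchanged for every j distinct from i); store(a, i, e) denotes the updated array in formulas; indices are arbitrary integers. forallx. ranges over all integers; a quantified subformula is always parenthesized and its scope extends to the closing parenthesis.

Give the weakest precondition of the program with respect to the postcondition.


Working backward. After the program, the postcondition ((3*lim + 3*mem[pos] <= -7 ==> data[t + 2] - q == 5) || (p - 4 >= lim + 1 || pos + data[p + 3] - 9 < 3*pos - lim - 5)) && (!(3*q - 4 >= -8 || mem[3] - pos - 1 > 4)) must hold; in canonical form it is ((3*mem[pos] + 3*lim <= -7 ==> data[t + 2] == q + 5) || p >= lim + 5 || data[p + 3] + lim < 2*pos + 4) && (!(3*q >= -4 || mem[3] > pos + 5)).
Before t := data[2]: ((3*mem[pos] + 3*lim <= -7 ==> data[data[2] + 2] == q + 5) || p >= lim + 5 || data[p + 3] + lim < 2*pos + 4) && (!(3*q >= -4 || mem[3] > pos + 5))
Then branch requires forall pos_1. (((3*mem[pos_1] + 3*lim <= -7 ==> data[data[2] + 2] == q + 5) || p >= lim + 5 || data[p + 3] + lim < 2*pos_1 + 4) && (!(3*q >= -4 || mem[3] > pos_1 + 5))); else branch requires ((3*mem[data[p + 2] - 1] + 3*lim <= -7 ==> data[data[2] + 2] == q + 5) || p >= lim + 5 || data[p + 3] + lim < 2*data[p + 2] + 2) && (!(3*q >= -4 || mem[3] > data[p + 2] + 4)).
Before the if: ((2*q == 3*t + 7 || 3*q > 16) ==> (forall pos_1. (((3*mem[pos_1] + 3*lim <= -7 ==> data[data[2] + 2] == q + 5) || p >= lim + 5 || data[p + 3] + lim < 2*pos_1 + 4) && (!(3*q >= -4 || mem[3] > pos_1 + 5))))) && ((!(2*q == 3*t + 7 || 3*q > 16)) ==> (((3*mem[data[p + 2] - 1] + 3*lim <= -7 ==> data[data[2] + 2] == q + 5) || p >= lim + 5 || data[p + 3] + lim < 2*data[p + 2] + 2) && (!(3*q >= -4 || mem[3] > data[p + 2] + 4))))
Before q := pos - 3: ((2*pos == 3*t + 13 || 3*pos > 25) ==> (forall pos_1. (((3*mem[pos_1] + 3*lim <= -7 ==> data[data[2] + 2] == pos + 2) || p >= lim + 5 || data[p + 3] + lim < 2*pos_1 + 4) && (!(3*pos >= 5 || mem[3] > pos_1 + 5))))) && ((!(2*pos == 3*t + 13 || 3*pos > 25)) ==> (((3*mem[data[p + 2] - 1] + 3*lim <= -7 ==> data[data[2] + 2] == pos + 2) || p >= lim + 5 || data[p + 3] + lim < 2*data[p + 2] + 2) && (!(3*pos >= 5 || mem[3] > data[p + 2] + 4))))
Answer: WP = ((2*pos == 3*t + 13 || 3*pos > 25) ==> (forall pos_1. (((3*mem[pos_1] + 3*lim <= -7 ==> data[data[2] + 2] == pos + 2) || p >= lim + 5 || data[p + 3] + lim < 2*pos_1 + 4) && (!(3*pos >= 5 || mem[3] > pos_1 + 5))))) && ((!(2*pos == 3*t + 13 || 3*pos > 25)) ==> (((3*mem[data[p + 2] - 1] + 3*lim <= -7 ==> data[data[2] + 2] == pos + 2) || p >= lim + 5 || data[p + 3] + lim < 2*data[p + 2] + 2) && (!(3*pos >= 5 || mem[3] > data[p + 2] + 4))))


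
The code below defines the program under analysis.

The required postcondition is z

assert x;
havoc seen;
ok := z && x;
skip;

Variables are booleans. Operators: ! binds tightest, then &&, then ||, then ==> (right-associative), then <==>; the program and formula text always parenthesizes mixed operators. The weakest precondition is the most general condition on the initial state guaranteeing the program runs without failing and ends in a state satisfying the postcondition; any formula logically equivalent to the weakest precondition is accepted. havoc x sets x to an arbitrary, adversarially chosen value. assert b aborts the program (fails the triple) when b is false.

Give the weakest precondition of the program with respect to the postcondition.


Working backward. After the program, z must hold.
Before skip: z
Before ok := z && x: z
Before havoc seen: z
Before assert x: x && z
Answer: WP = x && z


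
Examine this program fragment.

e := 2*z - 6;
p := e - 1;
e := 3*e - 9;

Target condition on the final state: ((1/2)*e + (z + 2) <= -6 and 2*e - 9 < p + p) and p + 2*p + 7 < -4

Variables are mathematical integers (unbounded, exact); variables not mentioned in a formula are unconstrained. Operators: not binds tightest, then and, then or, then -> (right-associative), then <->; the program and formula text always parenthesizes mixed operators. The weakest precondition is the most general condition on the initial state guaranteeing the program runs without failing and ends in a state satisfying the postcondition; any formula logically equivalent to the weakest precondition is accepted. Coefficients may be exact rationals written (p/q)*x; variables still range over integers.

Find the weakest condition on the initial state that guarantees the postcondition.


Working backward. After the program, the postcondition ((1/2)*e + (z + 2) <= -6 and 2*e - 9 < p + p) and p + 2*p + 7 < -4 must hold; in canonical form it is (1/2)*e + z <= -8 and 2*e < 2*p + 9 and 3*p < -11.
Before e := 3*e - 9: (3/2)*e + z <= -7/2 and 6*e < 2*p + 27 and 3*p < -11
Before p := e - 1: (3/2)*e + z <= -7/2 and 4*e < 25 and 3*e < -8
Before e := 2*z - 6: 4*z <= 11/2 and 8*z < 49 and 6*z < 10
Answer: WP = 4*z <= 11/2 and 8*z < 49 and 6*z < 10


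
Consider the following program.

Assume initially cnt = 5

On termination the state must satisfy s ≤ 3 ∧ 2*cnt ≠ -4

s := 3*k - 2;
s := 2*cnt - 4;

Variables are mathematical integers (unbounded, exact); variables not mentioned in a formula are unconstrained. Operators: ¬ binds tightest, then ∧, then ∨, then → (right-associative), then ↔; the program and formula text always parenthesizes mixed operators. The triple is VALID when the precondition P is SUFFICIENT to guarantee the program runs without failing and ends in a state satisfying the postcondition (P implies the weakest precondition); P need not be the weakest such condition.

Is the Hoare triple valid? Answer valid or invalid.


Working backward. After the program, s ≤ 3 ∧ 2*cnt ≠ -4 must hold.
Before s := 2*cnt - 4: 2*cnt ≤ 7 ∧ 2*cnt ≠ -4
Before s := 3*k - 2: 2*cnt ≤ 7 ∧ 2*cnt ≠ -4
The weakest precondition is 2*cnt ≤ 7 ∧ 2*cnt ≠ -4.
Check whether cnt = 5 implies it.
Countermodel: at the initial state cnt = 5, the precondition holds but the weakest precondition fails.
Answer: invalid


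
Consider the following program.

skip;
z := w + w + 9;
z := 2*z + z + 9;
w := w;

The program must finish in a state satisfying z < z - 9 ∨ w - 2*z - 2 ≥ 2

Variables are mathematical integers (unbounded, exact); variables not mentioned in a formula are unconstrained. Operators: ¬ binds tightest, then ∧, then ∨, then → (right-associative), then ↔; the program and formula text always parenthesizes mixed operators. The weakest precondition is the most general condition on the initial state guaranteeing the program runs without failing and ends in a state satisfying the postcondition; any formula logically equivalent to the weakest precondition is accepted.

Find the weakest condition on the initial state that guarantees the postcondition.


Working backward. After the program, the postcondition z < z - 9 ∨ w - 2*z - 2 ≥ 2 must hold; in canonical form it is w ≥ 2*z + 4.
Before w := w: w ≥ 2*z + 4
Before z := 2*z + z + 9: w ≥ 6*z + 22
Before z := w + w + 9: 11*w ≤ -76
Before skip: 11*w ≤ -76
Answer: WP = 11*w ≤ -76


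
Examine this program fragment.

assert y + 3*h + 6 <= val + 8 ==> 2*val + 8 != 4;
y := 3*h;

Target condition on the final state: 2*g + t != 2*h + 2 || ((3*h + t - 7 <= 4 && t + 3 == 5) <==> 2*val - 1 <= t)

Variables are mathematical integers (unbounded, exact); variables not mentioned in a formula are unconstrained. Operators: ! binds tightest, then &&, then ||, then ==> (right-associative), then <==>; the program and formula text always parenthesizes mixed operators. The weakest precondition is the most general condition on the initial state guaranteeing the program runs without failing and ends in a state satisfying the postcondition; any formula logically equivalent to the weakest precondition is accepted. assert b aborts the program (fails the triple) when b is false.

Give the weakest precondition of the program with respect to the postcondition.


Working backward. After the program, the postcondition 2*g + t != 2*h + 2 || ((3*h + t - 7 <= 4 && t + 3 == 5) <==> 2*val - 1 <= t) must hold; in canonical form it is 2*g + t != 2*h + 2 || ((3*h + t <= 11 && t == 2) <==> 2*val <= t + 1).
Before y := 3*h: 2*g + t != 2*h + 2 || ((3*h + t <= 11 && t == 2) <==> 2*val <= t + 1)
Before assert y + 3*h + 6 <= val + 8 ==> 2*val + 8 != 4: (3*h + y <= val + 2 ==> 2*val != -4) && (2*g + t != 2*h + 2 || ((3*h + t <= 11 && t == 2) <==> 2*val <= t + 1))
Answer: WP = (3*h + y <= val + 2 ==> 2*val != -4) && (2*g + t != 2*h + 2 || ((3*h + t <= 11 && t == 2) <==> 2*val <= t + 1))


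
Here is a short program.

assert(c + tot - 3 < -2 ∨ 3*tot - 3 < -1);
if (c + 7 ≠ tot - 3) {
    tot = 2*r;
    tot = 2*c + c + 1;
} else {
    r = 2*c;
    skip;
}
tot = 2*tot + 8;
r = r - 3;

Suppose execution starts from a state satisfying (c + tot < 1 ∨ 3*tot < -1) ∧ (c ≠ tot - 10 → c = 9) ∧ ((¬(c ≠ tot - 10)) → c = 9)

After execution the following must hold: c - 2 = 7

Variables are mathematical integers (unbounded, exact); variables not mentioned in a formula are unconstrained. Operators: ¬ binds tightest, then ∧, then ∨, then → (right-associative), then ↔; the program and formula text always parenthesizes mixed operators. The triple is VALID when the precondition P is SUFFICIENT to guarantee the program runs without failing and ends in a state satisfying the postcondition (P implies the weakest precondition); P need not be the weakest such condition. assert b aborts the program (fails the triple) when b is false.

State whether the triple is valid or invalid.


Working backward. After the program, the postcondition c - 2 = 7 must hold; in canonical form it is c = 9.
Before r := r - 3: c = 9
Before tot := 2*tot + 8: c = 9
Then branch requires c = 9; else branch requires c = 9.
Before the if: (c ≠ tot - 10 → c = 9) ∧ ((¬(c ≠ tot - 10)) → c = 9)
Before assert c + tot - 3 < -2 ∨ 3*tot - 3 < -1: (c + tot < 1 ∨ 3*tot < 2) ∧ (c ≠ tot - 10 → c = 9) ∧ ((¬(c ≠ tot - 10)) → c = 9)
The weakest precondition is (c + tot < 1 ∨ 3*tot < 2) ∧ (c ≠ tot - 10 → c = 9) ∧ ((¬(c ≠ tot - 10)) → c = 9).
Check whether (c + tot < 1 ∨ 3*tot < -1) ∧ (c ≠ tot - 10 → c = 9) ∧ ((¬(c ≠ tot - 10)) → c = 9) implies it.
Every state satisfying the precondition satisfies the weakest precondition: the implication holds.
Answer: valid


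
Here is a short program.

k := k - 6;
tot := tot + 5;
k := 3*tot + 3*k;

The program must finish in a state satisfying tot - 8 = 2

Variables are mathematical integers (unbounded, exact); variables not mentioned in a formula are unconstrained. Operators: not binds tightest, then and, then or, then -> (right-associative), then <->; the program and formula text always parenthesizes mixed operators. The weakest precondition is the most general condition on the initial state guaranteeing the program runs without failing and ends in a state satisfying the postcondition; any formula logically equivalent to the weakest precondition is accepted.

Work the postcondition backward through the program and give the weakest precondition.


Working backward. After the program, the postcondition tot - 8 = 2 must hold; in canonical form it is tot = 10.
Before k := 3*tot + 3*k: tot = 10
Before tot := tot + 5: tot = 5
Before k := k - 6: tot = 5
Answer: WP = tot = 5


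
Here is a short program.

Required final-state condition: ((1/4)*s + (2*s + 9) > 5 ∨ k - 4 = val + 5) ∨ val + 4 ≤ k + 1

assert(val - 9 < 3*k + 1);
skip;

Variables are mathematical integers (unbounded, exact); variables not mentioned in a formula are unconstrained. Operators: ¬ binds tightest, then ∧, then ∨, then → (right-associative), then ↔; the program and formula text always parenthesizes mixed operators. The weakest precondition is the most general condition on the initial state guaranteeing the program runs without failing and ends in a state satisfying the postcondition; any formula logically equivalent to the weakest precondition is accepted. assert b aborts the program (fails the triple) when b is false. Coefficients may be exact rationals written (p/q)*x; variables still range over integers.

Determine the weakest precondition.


Working backward. After the program, the postcondition ((1/4)*s + (2*s + 9) > 5 ∨ k - 4 = val + 5) ∨ val + 4 ≤ k + 1 must hold; in canonical form it is (9/4)*s > -4 ∨ k = val + 9 ∨ val ≤ k - 3.
Before skip: (9/4)*s > -4 ∨ k = val + 9 ∨ val ≤ k - 3
Before assert val - 9 < 3*k + 1: val < 3*k + 10 ∧ ((9/4)*s > -4 ∨ k = val + 9 ∨ val ≤ k - 3)
Answer: WP = val < 3*k + 10 ∧ ((9/4)*s > -4 ∨ k = val + 9 ∨ val ≤ k - 3)


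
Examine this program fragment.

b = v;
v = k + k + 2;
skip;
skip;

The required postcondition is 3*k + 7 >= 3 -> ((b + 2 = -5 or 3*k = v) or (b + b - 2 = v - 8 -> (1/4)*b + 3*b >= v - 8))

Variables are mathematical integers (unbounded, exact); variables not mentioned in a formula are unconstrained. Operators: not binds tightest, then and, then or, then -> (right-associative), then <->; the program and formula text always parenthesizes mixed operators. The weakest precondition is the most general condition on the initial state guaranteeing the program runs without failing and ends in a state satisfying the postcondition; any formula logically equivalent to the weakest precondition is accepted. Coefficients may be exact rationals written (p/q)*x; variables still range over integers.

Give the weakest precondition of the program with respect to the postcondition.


Working backward. After the program, the postcondition 3*k + 7 >= 3 -> ((b + 2 = -5 or 3*k = v) or (b + b - 2 = v - 8 -> (1/4)*b + 3*b >= v - 8)) must hold; in canonical form it is 3*k >= -4 -> (b = -7 or 3*k = v or (2*b = v - 6 -> (13/4)*b >= v - 8)).
Before skip: 3*k >= -4 -> (b = -7 or 3*k = v or (2*b = v - 6 -> (13/4)*b >= v - 8))
Before skip: 3*k >= -4 -> (b = -7 or 3*k = v or (2*b = v - 6 -> (13/4)*b >= v - 8))
Before v := k + k + 2: 3*k >= -4 -> (b = -7 or k = 2 or (2*b = 2*k - 4 -> (13/4)*b >= 2*k - 6))
Before b := v: 3*k >= -4 -> (v = -7 or k = 2 or (2*v = 2*k - 4 -> (13/4)*v >= 2*k - 6))
Answer: WP = 3*k >= -4 -> (v = -7 or k = 2 or (2*v = 2*k - 4 -> (13/4)*v >= 2*k - 6))


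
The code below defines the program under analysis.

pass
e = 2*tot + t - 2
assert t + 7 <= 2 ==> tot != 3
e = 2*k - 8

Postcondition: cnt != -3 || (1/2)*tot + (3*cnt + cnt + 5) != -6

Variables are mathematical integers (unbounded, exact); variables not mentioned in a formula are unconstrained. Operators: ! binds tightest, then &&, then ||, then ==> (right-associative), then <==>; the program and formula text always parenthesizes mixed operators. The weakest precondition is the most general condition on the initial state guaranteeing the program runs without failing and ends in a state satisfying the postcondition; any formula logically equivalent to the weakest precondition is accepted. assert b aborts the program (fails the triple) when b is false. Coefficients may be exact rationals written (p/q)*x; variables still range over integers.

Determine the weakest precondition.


Working backward. After the program, the postcondition cnt != -3 || (1/2)*tot + (3*cnt + cnt + 5) != -6 must hold; in canonical form it is cnt != -3 || 4*cnt + (1/2)*tot != -11.
Before e := 2*k - 8: cnt != -3 || 4*cnt + (1/2)*tot != -11
Before assert t + 7 <= 2 ==> tot != 3: (t <= -5 ==> tot != 3) && (cnt != -3 || 4*cnt + (1/2)*tot != -11)
Before e := 2*tot + t - 2: (t <= -5 ==> tot != 3) && (cnt != -3 || 4*cnt + (1/2)*tot != -11)
Before skip: (t <= -5 ==> tot != 3) && (cnt != -3 || 4*cnt + (1/2)*tot != -11)
Answer: WP = (t <= -5 ==> tot != 3) && (cnt != -3 || 4*cnt + (1/2)*tot != -11)


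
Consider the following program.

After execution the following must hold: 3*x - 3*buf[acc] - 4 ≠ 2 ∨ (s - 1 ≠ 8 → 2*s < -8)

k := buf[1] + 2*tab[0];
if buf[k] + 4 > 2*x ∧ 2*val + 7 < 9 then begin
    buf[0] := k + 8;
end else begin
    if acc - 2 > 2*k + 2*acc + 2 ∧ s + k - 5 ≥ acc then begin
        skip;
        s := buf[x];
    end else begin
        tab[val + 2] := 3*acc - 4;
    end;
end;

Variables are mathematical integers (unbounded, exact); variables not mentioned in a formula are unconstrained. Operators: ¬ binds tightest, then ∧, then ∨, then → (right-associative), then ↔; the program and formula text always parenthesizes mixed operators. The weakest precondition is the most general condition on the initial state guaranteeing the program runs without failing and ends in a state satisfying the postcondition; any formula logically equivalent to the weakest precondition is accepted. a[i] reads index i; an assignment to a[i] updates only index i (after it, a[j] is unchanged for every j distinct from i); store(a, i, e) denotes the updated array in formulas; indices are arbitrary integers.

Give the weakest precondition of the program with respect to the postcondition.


Working backward. After the program, the postcondition 3*x - 3*buf[acc] - 4 ≠ 2 ∨ (s - 1 ≠ 8 → 2*s < -8) must hold; in canonical form it is 3*x ≠ 3*buf[acc] + 6 ∨ (s ≠ 9 → 2*s < -8).
Then branch requires 3*x ≠ 3*store(buf, 0, k + 8)[acc] + 6 ∨ (s ≠ 9 → 2*s < -8); else branch requires ((acc + 2*k < -4 ∧ k + s ≥ acc + 5) → (3*x ≠ 3*buf[acc] + 6 ∨ (buf[x] ≠ 9 → 2*buf[x] < -8))) ∧ ((¬(acc + 2*k < -4 ∧ k + s ≥ acc + 5)) → (3*x ≠ 3*buf[acc] + 6 ∨ (s ≠ 9 → 2*s < -8))).
Before the if: ((buf[k] > 2*x - 4 ∧ 2*val < 2) → (3*x ≠ 3*store(buf, 0, k + 8)[acc] + 6 ∨ (s ≠ 9 → 2*s < -8))) ∧ ((¬(buf[k] > 2*x - 4 ∧ 2*val < 2)) → (((acc + 2*k < -4 ∧ k + s ≥ acc + 5) → (3*x ≠ 3*buf[acc] + 6 ∨ (buf[x] ≠ 9 → 2*buf[x] < -8))) ∧ ((¬(acc + 2*k < -4 ∧ k + s ≥ acc + 5)) → (3*x ≠ 3*buf[acc] + 6 ∨ (s ≠ 9 → 2*s < -8)))))
Before k := buf[1] + 2*tab[0]: ((buf[buf[1] + 2*tab[0]] > 2*x - 4 ∧ 2*val < 2) → (3*x ≠ 3*store(buf, 0, buf[1] + 2*tab[0] + 8)[acc] + 6 ∨ (s ≠ 9 → 2*s < -8))) ∧ ((¬(buf[buf[1] + 2*tab[0]] > 2*x - 4 ∧ 2*val < 2)) → (((2*buf[1] + 4*tab[0] + acc < -4 ∧ buf[1] + 2*tab[0] + s ≥ acc + 5) → (3*x ≠ 3*buf[acc] + 6 ∨ (buf[x] ≠ 9 → 2*buf[x] < -8))) ∧ ((¬(2*buf[1] + 4*tab[0] + acc < -4 ∧ buf[1] + 2*tab[0] + s ≥ acc + 5)) → (3*x ≠ 3*buf[acc] + 6 ∨ (s ≠ 9 → 2*s < -8)))))
Answer: WP = ((buf[buf[1] + 2*tab[0]] > 2*x - 4 ∧ 2*val < 2) → (3*x ≠ 3*store(buf, 0, buf[1] + 2*tab[0] + 8)[acc] + 6 ∨ (s ≠ 9 → 2*s < -8))) ∧ ((¬(buf[buf[1] + 2*tab[0]] > 2*x - 4 ∧ 2*val < 2)) → (((2*buf[1] + 4*tab[0] + acc < -4 ∧ buf[1] + 2*tab[0] + s ≥ acc + 5) → (3*x ≠ 3*buf[acc] + 6 ∨ (buf[x] ≠ 9 → 2*buf[x] < -8))) ∧ ((¬(2*buf[1] + 4*tab[0] + acc < -4 ∧ buf[1] + 2*tab[0] + s ≥ acc + 5)) → (3*x ≠ 3*buf[acc] + 6 ∨ (s ≠ 9 → 2*s < -8)))))


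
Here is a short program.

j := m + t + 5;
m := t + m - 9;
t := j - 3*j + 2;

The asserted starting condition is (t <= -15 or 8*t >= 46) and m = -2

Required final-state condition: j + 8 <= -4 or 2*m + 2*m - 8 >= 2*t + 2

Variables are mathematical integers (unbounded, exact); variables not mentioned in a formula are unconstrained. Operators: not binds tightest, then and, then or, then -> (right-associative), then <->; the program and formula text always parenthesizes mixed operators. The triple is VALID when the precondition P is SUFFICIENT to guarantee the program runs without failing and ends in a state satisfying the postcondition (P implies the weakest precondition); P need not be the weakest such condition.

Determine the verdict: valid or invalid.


Working backward. After the program, the postcondition j + 8 <= -4 or 2*m + 2*m - 8 >= 2*t + 2 must hold; in canonical form it is j <= -12 or 4*m >= 2*t + 10.
Before t := j - 3*j + 2: j <= -12 or 4*j + 4*m >= 14
Before m := t + m - 9: j <= -12 or 4*j + 4*m + 4*t >= 50
Before j := m + t + 5: m + t <= -17 or 8*m + 8*t >= 30
The weakest precondition is m + t <= -17 or 8*m + 8*t >= 30.
Check whether (t <= -15 or 8*t >= 46) and m = -2 implies it.
Every state satisfying the precondition satisfies the weakest precondition: the implication holds.
Answer: valid


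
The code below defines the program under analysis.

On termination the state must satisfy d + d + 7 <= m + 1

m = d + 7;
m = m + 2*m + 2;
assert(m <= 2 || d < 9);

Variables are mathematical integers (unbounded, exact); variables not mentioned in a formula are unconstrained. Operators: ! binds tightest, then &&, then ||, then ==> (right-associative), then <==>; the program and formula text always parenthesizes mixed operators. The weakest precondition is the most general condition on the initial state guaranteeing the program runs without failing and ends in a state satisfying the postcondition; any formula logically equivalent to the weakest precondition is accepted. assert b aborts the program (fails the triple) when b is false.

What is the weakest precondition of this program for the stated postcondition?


Working backward. After the program, the postcondition d + d + 7 <= m + 1 must hold; in canonical form it is 2*d <= m - 6.
Before assert m <= 2 || d < 9: (m <= 2 || d < 9) && 2*d <= m - 6
Before m := m + 2*m + 2: (3*m <= 0 || d < 9) && 2*d <= 3*m - 4
Before m := d + 7: (3*d <= -21 || d < 9) && d >= -17
Answer: WP = (3*d <= -21 || d < 9) && d >= -17


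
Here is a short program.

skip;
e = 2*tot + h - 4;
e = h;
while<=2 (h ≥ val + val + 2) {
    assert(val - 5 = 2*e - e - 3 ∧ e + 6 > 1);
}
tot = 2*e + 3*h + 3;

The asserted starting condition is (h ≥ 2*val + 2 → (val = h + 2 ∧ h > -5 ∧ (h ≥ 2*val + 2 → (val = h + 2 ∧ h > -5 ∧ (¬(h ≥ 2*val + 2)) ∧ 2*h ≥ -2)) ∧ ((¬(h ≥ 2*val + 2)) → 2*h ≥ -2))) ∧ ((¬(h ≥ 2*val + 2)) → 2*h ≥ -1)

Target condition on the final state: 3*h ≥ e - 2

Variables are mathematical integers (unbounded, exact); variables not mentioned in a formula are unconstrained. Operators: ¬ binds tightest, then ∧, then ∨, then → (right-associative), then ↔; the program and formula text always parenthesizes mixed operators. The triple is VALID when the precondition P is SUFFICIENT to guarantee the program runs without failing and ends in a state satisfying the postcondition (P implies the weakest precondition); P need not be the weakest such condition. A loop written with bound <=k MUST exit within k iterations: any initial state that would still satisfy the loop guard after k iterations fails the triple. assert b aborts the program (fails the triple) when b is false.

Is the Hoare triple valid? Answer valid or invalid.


Working backward. After the program, 3*h ≥ e - 2 must hold.
Before tot := 2*e + 3*h + 3: 3*h ≥ e - 2
Before the loop (bound <=2), unroll the exhaustion recursion (WP_0 = exit-now case; WP_j = one more guarded iteration, up to j = 2):
  WP_0: (¬(h ≥ 2*val + 2)) ∧ 3*h ≥ e - 2
  WP_1: (h ≥ 2*val + 2 → (val = e + 2 ∧ e > -5 ∧ (¬(h ≥ 2*val + 2)) ∧ 3*h ≥ e - 2)) ∧ ((¬(h ≥ 2*val + 2)) → 3*h ≥ e - 2)
  WP_2: (h ≥ 2*val + 2 → (val = e + 2 ∧ e > -5 ∧ (h ≥ 2*val + 2 → (val = e + 2 ∧ e > -5 ∧ (¬(h ≥ 2*val + 2)) ∧ 3*h ≥ e - 2)) ∧ ((¬(h ≥ 2*val + 2)) → 3*h ≥ e - 2))) ∧ ((¬(h ≥ 2*val + 2)) → 3*h ≥ e - 2)
So before the loop: (h ≥ 2*val + 2 → (val = e + 2 ∧ e > -5 ∧ (h ≥ 2*val + 2 → (val = e + 2 ∧ e > -5 ∧ (¬(h ≥ 2*val + 2)) ∧ 3*h ≥ e - 2)) ∧ ((¬(h ≥ 2*val + 2)) → 3*h ≥ e - 2))) ∧ ((¬(h ≥ 2*val + 2)) → 3*h ≥ e - 2)
Before e := h: (h ≥ 2*val + 2 → (val = h + 2 ∧ h > -5 ∧ (h ≥ 2*val + 2 → (val = h + 2 ∧ h > -5 ∧ (¬(h ≥ 2*val + 2)) ∧ 2*h ≥ -2)) ∧ ((¬(h ≥ 2*val + 2)) → 2*h ≥ -2))) ∧ ((¬(h ≥ 2*val + 2)) → 2*h ≥ -2)
Before e := 2*tot + h - 4: (h ≥ 2*val + 2 → (val = h + 2 ∧ h > -5 ∧ (h ≥ 2*val + 2 → (val = h + 2 ∧ h > -5 ∧ (¬(h ≥ 2*val + 2)) ∧ 2*h ≥ -2)) ∧ ((¬(h ≥ 2*val + 2)) → 2*h ≥ -2))) ∧ ((¬(h ≥ 2*val + 2)) → 2*h ≥ -2)
Before skip: (h ≥ 2*val + 2 → (val = h + 2 ∧ h > -5 ∧ (h ≥ 2*val + 2 → (val = h + 2 ∧ h > -5 ∧ (¬(h ≥ 2*val + 2)) ∧ 2*h ≥ -2)) ∧ ((¬(h ≥ 2*val + 2)) → 2*h ≥ -2))) ∧ ((¬(h ≥ 2*val + 2)) → 2*h ≥ -2)
The weakest precondition is (h ≥ 2*val + 2 → (val = h + 2 ∧ h > -5 ∧ (h ≥ 2*val + 2 → (val = h + 2 ∧ h > -5 ∧ (¬(h ≥ 2*val + 2)) ∧ 2*h ≥ -2)) ∧ ((¬(h ≥ 2*val + 2)) → 2*h ≥ -2))) ∧ ((¬(h ≥ 2*val + 2)) → 2*h ≥ -2).
Check whether (h ≥ 2*val + 2 → (val = h + 2 ∧ h > -5 ∧ (h ≥ 2*val + 2 → (val = h + 2 ∧ h > -5 ∧ (¬(h ≥ 2*val + 2)) ∧ 2*h ≥ -2)) ∧ ((¬(h ≥ 2*val + 2)) → 2*h ≥ -2))) ∧ ((¬(h ≥ 2*val + 2)) → 2*h ≥ -1) implies it.
Every state satisfying the precondition satisfies the weakest precondition: the implication holds.
Answer: valid


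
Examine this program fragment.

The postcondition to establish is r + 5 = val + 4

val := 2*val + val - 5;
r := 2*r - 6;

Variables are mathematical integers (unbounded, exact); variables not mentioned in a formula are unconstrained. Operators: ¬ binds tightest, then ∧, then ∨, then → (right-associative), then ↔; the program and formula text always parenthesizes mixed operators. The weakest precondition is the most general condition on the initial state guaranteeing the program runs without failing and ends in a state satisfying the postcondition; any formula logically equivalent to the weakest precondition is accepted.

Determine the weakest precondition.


Working backward. After the program, the postcondition r + 5 = val + 4 must hold; in canonical form it is r = val - 1.
Before r := 2*r - 6: 2*r = val + 5
Before val := 2*val + val - 5: 2*r = 3*val
Answer: WP = 2*r = 3*val


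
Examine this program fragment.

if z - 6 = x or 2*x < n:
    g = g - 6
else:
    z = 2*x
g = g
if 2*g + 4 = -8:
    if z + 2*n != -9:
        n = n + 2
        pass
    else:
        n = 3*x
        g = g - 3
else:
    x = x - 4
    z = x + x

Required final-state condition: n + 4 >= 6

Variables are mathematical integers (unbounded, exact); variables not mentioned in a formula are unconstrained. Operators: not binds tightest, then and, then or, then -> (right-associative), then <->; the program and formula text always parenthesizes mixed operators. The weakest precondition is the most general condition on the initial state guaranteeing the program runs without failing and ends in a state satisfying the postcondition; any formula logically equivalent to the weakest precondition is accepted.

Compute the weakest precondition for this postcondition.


Working backward. After the program, the postcondition n + 4 >= 6 must hold; in canonical form it is n >= 2.
Then branch requires (2*n + z != -9 -> n >= 0) and ((not (2*n + z != -9)) -> 3*x >= 2); else branch requires n >= 2.
Before the if: (2*g = -12 -> ((2*n + z != -9 -> n >= 0) and ((not (2*n + z != -9)) -> 3*x >= 2))) and ((not (2*g = -12)) -> n >= 2)
Before g := g: (2*g = -12 -> ((2*n + z != -9 -> n >= 0) and ((not (2*n + z != -9)) -> 3*x >= 2))) and ((not (2*g = -12)) -> n >= 2)
Then branch requires (2*g = 0 -> ((2*n + z != -9 -> n >= 0) and ((not (2*n + z != -9)) -> 3*x >= 2))) and ((not (2*g = 0)) -> n >= 2); else branch requires (2*g = -12 -> ((2*n + 2*x != -9 -> n >= 0) and ((not (2*n + 2*x != -9)) -> 3*x >= 2))) and ((not (2*g = -12)) -> n >= 2).
Before the if: ((z = x + 6 or 2*x < n) -> ((2*g = 0 -> ((2*n + z != -9 -> n >= 0) and ((not (2*n + z != -9)) -> 3*x >= 2))) and ((not (2*g = 0)) -> n >= 2))) and ((not (z = x + 6 or 2*x < n)) -> ((2*g = -12 -> ((2*n + 2*x != -9 -> n >= 0) and ((not (2*n + 2*x != -9)) -> 3*x >= 2))) and ((not (2*g = -12)) -> n >= 2)))
Answer: WP = ((z = x + 6 or 2*x < n) -> ((2*g = 0 -> ((2*n + z != -9 -> n >= 0) and ((not (2*n + z != -9)) -> 3*x >= 2))) and ((not (2*g = 0)) -> n >= 2))) and ((not (z = x + 6 or 2*x < n)) -> ((2*g = -12 -> ((2*n + 2*x != -9 -> n >= 0) and ((not (2*n + 2*x != -9)) -> 3*x >= 2))) and ((not (2*g = -12)) -> n >= 2)))


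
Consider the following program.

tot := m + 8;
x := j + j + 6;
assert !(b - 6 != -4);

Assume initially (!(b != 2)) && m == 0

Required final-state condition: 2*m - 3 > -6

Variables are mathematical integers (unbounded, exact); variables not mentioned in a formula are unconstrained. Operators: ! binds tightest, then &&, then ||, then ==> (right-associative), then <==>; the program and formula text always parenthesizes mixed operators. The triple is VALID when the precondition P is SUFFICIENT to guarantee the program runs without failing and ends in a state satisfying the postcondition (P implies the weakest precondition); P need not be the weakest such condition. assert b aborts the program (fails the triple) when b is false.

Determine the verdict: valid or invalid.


Working backward. After the program, the postcondition 2*m - 3 > -6 must hold; in canonical form it is 2*m > -3.
Before assert !(b - 6 != -4): (!(b != 2)) && 2*m > -3
Before x := j + j + 6: (!(b != 2)) && 2*m > -3
Before tot := m + 8: (!(b != 2)) && 2*m > -3
The weakest precondition is (!(b != 2)) && 2*m > -3.
Check whether (!(b != 2)) && m == 0 implies it.
Every state satisfying the precondition satisfies the weakest precondition: the implication holds.
Answer: valid


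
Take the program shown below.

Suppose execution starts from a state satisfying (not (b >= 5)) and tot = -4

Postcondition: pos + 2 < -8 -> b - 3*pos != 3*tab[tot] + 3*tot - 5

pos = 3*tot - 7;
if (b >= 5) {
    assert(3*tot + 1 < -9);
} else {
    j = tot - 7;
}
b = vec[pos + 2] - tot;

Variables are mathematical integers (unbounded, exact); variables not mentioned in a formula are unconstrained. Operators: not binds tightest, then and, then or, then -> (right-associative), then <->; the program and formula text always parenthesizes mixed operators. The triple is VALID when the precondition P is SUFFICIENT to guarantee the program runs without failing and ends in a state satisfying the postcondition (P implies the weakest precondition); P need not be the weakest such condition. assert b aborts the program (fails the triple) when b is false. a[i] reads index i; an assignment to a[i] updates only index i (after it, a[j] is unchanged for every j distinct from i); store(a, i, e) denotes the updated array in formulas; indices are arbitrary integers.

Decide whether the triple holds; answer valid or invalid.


Working backward. After the program, the postcondition pos + 2 < -8 -> b - 3*pos != 3*tab[tot] + 3*tot - 5 must hold; in canonical form it is pos < -10 -> b != 3*tab[tot] + 3*pos + 3*tot - 5.
Before b := vec[pos + 2] - tot: pos < -10 -> vec[pos + 2] != 3*tab[tot] + 3*pos + 4*tot - 5
Then branch requires 3*tot < -10 and (pos < -10 -> vec[pos + 2] != 3*tab[tot] + 3*pos + 4*tot - 5); else branch requires pos < -10 -> vec[pos + 2] != 3*tab[tot] + 3*pos + 4*tot - 5.
Before the if: (b >= 5 -> (3*tot < -10 and (pos < -10 -> vec[pos + 2] != 3*tab[tot] + 3*pos + 4*tot - 5))) and ((not (b >= 5)) -> (pos < -10 -> vec[pos + 2] != 3*tab[tot] + 3*pos + 4*tot - 5))
Before pos := 3*tot - 7: (b >= 5 -> (3*tot < -10 and (3*tot < -3 -> vec[3*tot - 5] != 3*tab[tot] + 13*tot - 26))) and ((not (b >= 5)) -> (3*tot < -3 -> vec[3*tot - 5] != 3*tab[tot] + 13*tot - 26))
The weakest precondition is (b >= 5 -> (3*tot < -10 and (3*tot < -3 -> vec[3*tot - 5] != 3*tab[tot] + 13*tot - 26))) and ((not (b >= 5)) -> (3*tot < -3 -> vec[3*tot - 5] != 3*tab[tot] + 13*tot - 26)).
Check whether (not (b >= 5)) and tot = -4 implies it.
Countermodel: at the initial state b = 4, tab = {[-17] = 0, [-4] = 0, elsewhere 0}, tot = -4, vec = {[-17] = -78, [-4] = -78, elsewhere -78}, the precondition holds but the weakest precondition fails.
Answer: invalid
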